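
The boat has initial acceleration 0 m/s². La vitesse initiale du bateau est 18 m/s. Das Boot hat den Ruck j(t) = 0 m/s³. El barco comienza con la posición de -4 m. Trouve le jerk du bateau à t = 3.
En utilisant j(t) = 0 et en substituant t = 3, nous trouvons j = 0.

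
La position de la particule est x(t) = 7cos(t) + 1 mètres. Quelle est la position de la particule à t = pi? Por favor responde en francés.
Nous avons la position x(t) = 7·cos(t) + 1. En substituant t = pi: x(pi) = -6.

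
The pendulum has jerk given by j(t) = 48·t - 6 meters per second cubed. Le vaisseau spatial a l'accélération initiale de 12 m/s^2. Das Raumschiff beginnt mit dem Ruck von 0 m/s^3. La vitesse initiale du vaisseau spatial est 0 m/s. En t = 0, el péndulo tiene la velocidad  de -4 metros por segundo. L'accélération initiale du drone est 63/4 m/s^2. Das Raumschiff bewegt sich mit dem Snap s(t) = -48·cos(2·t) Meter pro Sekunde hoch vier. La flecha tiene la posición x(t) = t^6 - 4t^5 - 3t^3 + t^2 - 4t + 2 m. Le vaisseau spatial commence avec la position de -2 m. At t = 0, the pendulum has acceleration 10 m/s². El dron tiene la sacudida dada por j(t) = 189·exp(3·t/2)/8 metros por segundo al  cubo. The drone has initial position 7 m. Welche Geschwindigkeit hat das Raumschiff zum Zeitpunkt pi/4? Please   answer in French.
Nous devons trouver l'intégrale de notre équation du snap s(t) = -48·cos(2·t) 3 fois. En intégrant le snap et en utilisant la condition initiale j(0) = 0, nous obtenons j(t) = -24·sin(2·t). En prenant ∫j(t)dt et en appliquant a(0) = 12, nous trouvons a(t) = 12·cos(2·t). En prenant ∫a(t)dt et en appliquant v(0) = 0, nous trouvons v(t) = 6·sin(2·t). En utilisant v(t) = 6·sin(2·t) et en substituant t = pi/4, nous trouvons v = 6.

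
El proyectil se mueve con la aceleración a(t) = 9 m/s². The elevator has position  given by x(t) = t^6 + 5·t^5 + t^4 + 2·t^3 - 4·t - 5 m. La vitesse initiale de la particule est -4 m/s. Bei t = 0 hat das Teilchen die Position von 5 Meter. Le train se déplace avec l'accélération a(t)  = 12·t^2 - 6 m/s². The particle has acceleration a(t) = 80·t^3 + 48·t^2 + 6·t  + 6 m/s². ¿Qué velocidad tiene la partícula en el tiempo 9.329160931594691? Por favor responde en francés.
Nous devons trouver la primitive de notre équation de l'accélération a(t) = 80·t^3 + 48·t^2 + 6·t + 6 1 fois. L'intégrale de l'accélération, avec v(0) = -4, donne la vitesse: v(t) = 20·t^4 + 16·t^3 + 3·t^2 + 6·t - 4. En utilisant v(t) = 20·t^4 + 16·t^3 + 3·t^2 + 6·t - 4 et en substituant t = 9.329160931594691, nous trouvons v = 164799.939020494.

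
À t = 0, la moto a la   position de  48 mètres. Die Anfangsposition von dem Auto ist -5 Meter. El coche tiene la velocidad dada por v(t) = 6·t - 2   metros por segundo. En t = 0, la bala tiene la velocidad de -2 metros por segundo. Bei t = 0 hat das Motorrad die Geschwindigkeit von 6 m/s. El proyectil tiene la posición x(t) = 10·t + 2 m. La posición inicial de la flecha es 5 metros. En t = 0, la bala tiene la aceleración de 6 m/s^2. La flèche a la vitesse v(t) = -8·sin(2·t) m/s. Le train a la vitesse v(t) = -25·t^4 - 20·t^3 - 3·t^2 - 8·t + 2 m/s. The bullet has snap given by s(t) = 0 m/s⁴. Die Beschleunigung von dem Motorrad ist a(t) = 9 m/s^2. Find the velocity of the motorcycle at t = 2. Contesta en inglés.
We need to integrate our acceleration equation a(t) = 9 1 time. The integral of acceleration is velocity. Using v(0) = 6, we get v(t) = 9·t + 6. We have velocity v(t) = 9·t + 6. Substituting t = 2: v(2) = 24.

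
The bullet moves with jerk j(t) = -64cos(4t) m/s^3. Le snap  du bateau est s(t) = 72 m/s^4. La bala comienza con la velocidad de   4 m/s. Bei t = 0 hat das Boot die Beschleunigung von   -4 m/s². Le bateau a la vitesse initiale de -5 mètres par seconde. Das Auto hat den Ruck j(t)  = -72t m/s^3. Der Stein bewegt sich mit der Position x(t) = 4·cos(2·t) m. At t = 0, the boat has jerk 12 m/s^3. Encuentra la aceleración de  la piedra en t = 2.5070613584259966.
Debemos derivar nuestra ecuación de la posición x(t) = 4·cos(2·t) 2 veces. Tomando d/dt de x(t), encontramos v(t) = -8·sin(2·t). Tomando d/dt de v(t), encontramos a(t) = -16·cos(2·t). De la ecuación de la aceleración a(t) = -16·cos(2·t), sustituimos t = 2.5070613584259966 para obtener a = -4.75481701436616.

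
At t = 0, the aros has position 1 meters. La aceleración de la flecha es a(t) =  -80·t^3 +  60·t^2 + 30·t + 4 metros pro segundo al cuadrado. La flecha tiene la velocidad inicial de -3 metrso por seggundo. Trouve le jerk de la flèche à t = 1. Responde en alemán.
Ausgehend von der Beschleunigung a(t) = -80·t^3 + 60·t^2 + 30·t + 4, nehmen wir 1 Ableitung. Die Ableitung von der Beschleunigung ergibt den Ruck: j(t) = -240·t^2 + 120·t + 30. Aus der Gleichung für den Ruck j(t) = -240·t^2 + 120·t + 30, setzen wir t = 1 ein und erhalten j = -90.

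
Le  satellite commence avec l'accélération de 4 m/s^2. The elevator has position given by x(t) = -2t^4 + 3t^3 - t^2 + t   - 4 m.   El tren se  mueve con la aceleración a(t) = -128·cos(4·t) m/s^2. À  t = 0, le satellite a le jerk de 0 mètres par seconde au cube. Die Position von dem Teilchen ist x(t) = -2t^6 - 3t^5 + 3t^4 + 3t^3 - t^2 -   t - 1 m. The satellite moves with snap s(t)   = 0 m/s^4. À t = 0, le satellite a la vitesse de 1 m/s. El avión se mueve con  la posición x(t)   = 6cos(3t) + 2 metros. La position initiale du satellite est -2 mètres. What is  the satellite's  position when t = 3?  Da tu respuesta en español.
Para resolver esto, necesitamos tomar 4 antiderivadas de nuestra ecuación del snap s(t) = 0. La antiderivada del snap, con j(0) = 0, da la sacudida: j(t) = 0. La integral de la sacudida, con a(0) = 4, da la aceleración: a(t) = 4. Integrando la aceleración y usando la condición inicial v(0) = 1, obtenemos v(t) = 4·t + 1. Integrando la velocidad y usando la condición inicial x(0) = -2, obtenemos x(t) = 2·t^2 + t - 2. De la ecuación de la posición x(t) = 2·t^2 + t - 2, sustituimos t = 3 para obtener x = 19.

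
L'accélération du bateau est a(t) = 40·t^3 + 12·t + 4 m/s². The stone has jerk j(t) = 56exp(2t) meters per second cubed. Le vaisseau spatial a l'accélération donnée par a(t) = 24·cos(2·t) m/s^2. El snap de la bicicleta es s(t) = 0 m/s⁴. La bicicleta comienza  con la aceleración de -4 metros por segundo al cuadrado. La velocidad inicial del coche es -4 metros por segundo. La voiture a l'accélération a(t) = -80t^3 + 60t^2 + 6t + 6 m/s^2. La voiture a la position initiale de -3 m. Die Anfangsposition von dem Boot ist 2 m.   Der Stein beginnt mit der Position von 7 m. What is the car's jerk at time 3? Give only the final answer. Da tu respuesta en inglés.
j(3) = -1794.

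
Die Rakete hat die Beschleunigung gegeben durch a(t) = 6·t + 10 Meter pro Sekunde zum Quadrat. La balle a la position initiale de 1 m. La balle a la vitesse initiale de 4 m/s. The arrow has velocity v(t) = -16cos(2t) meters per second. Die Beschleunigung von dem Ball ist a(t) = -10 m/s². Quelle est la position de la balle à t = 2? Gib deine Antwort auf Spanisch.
Para resolver esto, necesitamos tomar 2 integrales de nuestra ecuación de la aceleración a(t) = -10. Tomando ∫a(t)dt y aplicando v(0) = 4, encontramos v(t) = 4 - 10·t. Integrando la velocidad y usando la condición inicial x(0) = 1, obtenemos x(t) = -5·t^2 + 4·t + 1. De la ecuación de la posición x(t) = -5·t^2 + 4·t + 1, sustituimos t = 2 para obtener x = -11.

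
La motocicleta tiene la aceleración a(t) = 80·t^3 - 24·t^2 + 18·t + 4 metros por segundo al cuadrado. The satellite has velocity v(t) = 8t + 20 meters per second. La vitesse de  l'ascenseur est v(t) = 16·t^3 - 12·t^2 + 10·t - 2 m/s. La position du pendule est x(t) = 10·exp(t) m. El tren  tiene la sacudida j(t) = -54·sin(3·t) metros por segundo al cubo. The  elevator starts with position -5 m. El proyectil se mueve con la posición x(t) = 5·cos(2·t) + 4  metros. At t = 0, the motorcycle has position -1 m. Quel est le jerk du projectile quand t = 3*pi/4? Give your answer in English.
To solve this, we need to take 3 derivatives of our position equation x(t) = 5·cos(2·t) + 4. The derivative of position gives velocity: v(t) = -10·sin(2·t). Taking d/dt of v(t), we find a(t) = -20·cos(2·t). Taking d/dt of a(t), we find j(t) = 40·sin(2·t). We have jerk j(t) = 40·sin(2·t). Substituting t = 3*pi/4: j(3*pi/4) = -40.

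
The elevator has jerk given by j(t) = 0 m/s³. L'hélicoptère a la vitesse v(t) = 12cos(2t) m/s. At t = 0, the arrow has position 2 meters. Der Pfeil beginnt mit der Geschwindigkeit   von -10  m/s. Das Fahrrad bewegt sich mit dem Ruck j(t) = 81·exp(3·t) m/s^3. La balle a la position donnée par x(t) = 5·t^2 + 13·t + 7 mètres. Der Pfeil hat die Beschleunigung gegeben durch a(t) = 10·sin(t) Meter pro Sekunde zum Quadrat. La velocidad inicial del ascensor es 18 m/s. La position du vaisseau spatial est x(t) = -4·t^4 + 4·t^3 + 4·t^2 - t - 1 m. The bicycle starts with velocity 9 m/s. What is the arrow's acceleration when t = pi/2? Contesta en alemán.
Aus der Gleichung für die Beschleunigung a(t) = 10·sin(t), setzen wir t = pi/2 ein und erhalten a = 10.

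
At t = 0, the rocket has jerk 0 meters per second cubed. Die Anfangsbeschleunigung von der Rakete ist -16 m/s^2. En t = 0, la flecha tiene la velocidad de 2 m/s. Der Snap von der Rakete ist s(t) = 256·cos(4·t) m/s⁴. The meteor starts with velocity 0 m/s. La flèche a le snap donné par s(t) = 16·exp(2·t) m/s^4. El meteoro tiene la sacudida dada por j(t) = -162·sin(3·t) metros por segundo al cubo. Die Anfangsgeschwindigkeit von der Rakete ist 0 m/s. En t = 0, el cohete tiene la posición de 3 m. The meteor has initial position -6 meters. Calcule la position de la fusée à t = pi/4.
Nous devons trouver la primitive de notre équation du snap s(t) = 256·cos(4·t) 4 fois. En prenant ∫s(t)dt et en appliquant j(0) = 0, nous trouvons j(t) = 64·sin(4·t). En intégrant le jerk et en utilisant la condition initiale a(0) = -16, nous obtenons a(t) = -16·cos(4·t). En intégrant l'accélération et en utilisant la condition initiale v(0) = 0, nous obtenons v(t) = -4·sin(4·t). En prenant ∫v(t)dt et en appliquant x(0) = 3, nous trouvons x(t) = cos(4·t) + 2. Nous avons la position x(t) = cos(4·t) + 2. En substituant t = pi/4: x(pi/4) = 1.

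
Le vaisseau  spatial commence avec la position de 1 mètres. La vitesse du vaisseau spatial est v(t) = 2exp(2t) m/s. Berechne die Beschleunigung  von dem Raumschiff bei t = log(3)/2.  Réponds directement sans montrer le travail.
Bei t = log(3)/2, a = 12.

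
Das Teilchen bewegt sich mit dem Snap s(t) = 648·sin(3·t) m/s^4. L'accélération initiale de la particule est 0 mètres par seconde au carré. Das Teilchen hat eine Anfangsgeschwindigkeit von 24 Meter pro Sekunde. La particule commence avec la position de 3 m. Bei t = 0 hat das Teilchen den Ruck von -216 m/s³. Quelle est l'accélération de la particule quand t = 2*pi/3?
Nous devons trouver la primitive de notre équation du snap s(t) = 648·sin(3·t) 2 fois. En prenant ∫s(t)dt et en appliquant j(0) = -216, nous trouvons j(t) = -216·cos(3·t). L'intégrale du jerk, avec a(0) = 0, donne l'accélération: a(t) = -72·sin(3·t). De l'équation de l'accélération a(t) = -72·sin(3·t), nous substituons t = 2*pi/3 pour obtenir a = 0.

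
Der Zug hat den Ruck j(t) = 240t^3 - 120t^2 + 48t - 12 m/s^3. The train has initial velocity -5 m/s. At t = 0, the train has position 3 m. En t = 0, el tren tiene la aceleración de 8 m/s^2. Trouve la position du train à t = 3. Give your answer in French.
Nous devons trouver la primitive de notre équation du jerk j(t) = 240·t^3 - 120·t^2 + 48·t - 12 3 fois. L'intégrale du jerk, avec a(0) = 8, donne l'accélération: a(t) = 60·t^4 - 40·t^3 + 24·t^2 - 12·t + 8. En prenant ∫a(t)dt et en appliquant v(0) = -5, nous trouvons v(t) = 12·t^5 - 10·t^4 + 8·t^3 - 6·t^2 + 8·t - 5. L'intégrale de la vitesse est la position. En utilisant x(0) = 3, nous obtenons x(t) = 2·t^6 - 2·t^5 + 2·t^4 - 2·t^3 + 4·t^2 - 5·t + 3. Nous avons la position x(t) = 2·t^6 - 2·t^5 + 2·t^4 - 2·t^3 + 4·t^2 - 5·t + 3. En substituant t = 3: x(3) = 1104.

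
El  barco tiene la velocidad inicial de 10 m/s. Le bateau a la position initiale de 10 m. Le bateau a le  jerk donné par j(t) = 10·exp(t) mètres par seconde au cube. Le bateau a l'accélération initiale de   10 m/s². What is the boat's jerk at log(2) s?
We have jerk j(t) = 10·exp(t). Substituting t = log(2): j(log(2)) = 20.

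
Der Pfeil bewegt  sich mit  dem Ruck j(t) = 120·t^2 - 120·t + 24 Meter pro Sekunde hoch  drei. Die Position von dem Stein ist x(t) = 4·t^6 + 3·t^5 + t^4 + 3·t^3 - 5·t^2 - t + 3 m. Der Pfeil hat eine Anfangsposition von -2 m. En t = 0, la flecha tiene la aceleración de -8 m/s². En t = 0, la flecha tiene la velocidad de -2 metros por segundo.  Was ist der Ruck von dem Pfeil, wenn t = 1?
Mit j(t) = 120·t^2 - 120·t + 24 und Einsetzen von t = 1, finden wir j = 24.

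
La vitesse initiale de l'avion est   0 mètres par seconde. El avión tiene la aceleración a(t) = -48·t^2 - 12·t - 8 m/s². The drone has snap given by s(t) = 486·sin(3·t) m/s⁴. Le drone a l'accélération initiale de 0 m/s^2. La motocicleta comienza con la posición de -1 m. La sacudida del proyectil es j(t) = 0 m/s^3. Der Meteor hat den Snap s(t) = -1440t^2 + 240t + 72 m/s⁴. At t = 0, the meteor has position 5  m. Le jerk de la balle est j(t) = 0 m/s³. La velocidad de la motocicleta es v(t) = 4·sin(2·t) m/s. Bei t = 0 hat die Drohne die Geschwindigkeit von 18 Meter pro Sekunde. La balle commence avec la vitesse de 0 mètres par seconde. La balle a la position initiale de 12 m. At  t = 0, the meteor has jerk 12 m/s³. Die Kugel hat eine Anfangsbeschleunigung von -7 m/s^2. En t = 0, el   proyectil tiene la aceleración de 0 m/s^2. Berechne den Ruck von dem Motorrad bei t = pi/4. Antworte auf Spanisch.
Debemos derivar nuestra ecuación de la velocidad v(t) = 4·sin(2·t) 2 veces. Derivando la velocidad, obtenemos la aceleración: a(t) = 8·cos(2·t). Derivando la aceleración, obtenemos la sacudida: j(t) = -16·sin(2·t). Usando j(t) = -16·sin(2·t) y sustituyendo t = pi/4, encontramos j = -16.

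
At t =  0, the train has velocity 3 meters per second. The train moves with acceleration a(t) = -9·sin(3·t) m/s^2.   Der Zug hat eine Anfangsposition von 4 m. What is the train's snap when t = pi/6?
Starting from acceleration a(t) = -9·sin(3·t), we take 2 derivatives. The derivative of acceleration gives jerk: j(t) = -27·cos(3·t). The derivative of jerk gives snap: s(t) = 81·sin(3·t). From the given snap equation s(t) = 81·sin(3·t), we substitute t = pi/6 to get s = 81.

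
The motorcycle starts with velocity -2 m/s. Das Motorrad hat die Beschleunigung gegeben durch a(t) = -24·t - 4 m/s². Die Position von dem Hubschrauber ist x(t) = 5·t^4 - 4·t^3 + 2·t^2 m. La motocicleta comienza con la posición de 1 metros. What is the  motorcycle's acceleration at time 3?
Using a(t) = -24·t - 4 and substituting t = 3, we find a = -76.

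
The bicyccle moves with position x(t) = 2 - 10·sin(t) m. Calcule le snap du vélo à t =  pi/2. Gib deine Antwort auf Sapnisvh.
Para resolver esto, necesitamos tomar 4 derivadas de nuestra ecuación de la posición x(t) = 2 - 10·sin(t). Derivando la posición, obtenemos la velocidad: v(t) = -10·cos(t). La derivada de la velocidad da la aceleración: a(t) = 10·sin(t). La derivada de la aceleración da la sacudida: j(t) = 10·cos(t). Tomando d/dt de j(t), encontramos s(t) = -10·sin(t). Usando s(t) = -10·sin(t) y sustituyendo t = pi/2, encontramos s = -10.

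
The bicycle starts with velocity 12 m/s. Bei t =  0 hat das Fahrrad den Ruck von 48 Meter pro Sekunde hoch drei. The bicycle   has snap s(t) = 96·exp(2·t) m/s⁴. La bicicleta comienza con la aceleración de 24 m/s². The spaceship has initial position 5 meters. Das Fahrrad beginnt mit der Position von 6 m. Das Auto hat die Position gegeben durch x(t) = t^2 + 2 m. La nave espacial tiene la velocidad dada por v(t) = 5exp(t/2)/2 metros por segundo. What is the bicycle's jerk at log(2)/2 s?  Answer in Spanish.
Para resolver esto, necesitamos tomar 1 antiderivada de nuestra ecuación del snap s(t) = 96·exp(2·t). La integral del snap, con j(0) = 48, da la sacudida: j(t) = 48·exp(2·t). Tenemos la sacudida j(t) = 48·exp(2·t). Sustituyendo t = log(2)/2: j(log(2)/2) = 96.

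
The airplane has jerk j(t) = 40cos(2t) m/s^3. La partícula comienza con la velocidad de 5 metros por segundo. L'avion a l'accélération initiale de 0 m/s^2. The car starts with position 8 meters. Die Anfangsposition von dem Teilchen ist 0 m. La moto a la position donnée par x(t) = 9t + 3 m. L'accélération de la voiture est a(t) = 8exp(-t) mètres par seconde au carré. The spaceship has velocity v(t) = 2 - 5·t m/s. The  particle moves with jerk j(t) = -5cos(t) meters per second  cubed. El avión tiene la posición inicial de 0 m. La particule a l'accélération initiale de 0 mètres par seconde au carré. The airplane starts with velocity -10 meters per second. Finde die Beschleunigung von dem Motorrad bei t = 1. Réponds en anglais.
To solve this, we need to take 2 derivatives of our position equation x(t) = 9·t + 3. Taking d/dt of x(t), we find v(t) = 9. Differentiating velocity, we get acceleration: a(t) = 0. We have acceleration a(t) = 0. Substituting t = 1: a(1) = 0.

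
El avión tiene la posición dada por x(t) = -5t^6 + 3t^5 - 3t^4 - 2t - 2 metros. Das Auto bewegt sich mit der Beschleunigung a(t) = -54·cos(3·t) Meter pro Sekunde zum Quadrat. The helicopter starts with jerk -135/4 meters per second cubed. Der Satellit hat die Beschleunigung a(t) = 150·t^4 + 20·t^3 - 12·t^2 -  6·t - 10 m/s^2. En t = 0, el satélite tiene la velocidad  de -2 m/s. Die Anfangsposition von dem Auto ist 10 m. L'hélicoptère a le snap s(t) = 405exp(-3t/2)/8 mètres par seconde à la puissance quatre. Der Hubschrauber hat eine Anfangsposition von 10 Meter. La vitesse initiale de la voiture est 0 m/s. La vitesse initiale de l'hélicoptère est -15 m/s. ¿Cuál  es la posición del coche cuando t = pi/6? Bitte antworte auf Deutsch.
Wir müssen das Integral unserer Gleichung für die Beschleunigung a(t) = -54·cos(3·t) 2-mal finden. Die Stammfunktion von der Beschleunigung ist die Geschwindigkeit. Mit v(0) = 0 erhalten wir v(t) = -18·sin(3·t). Durch Integration von der Geschwindigkeit und Verwendung der Anfangsbedingung x(0) = 10, erhalten wir x(t) = 6·cos(3·t) + 4. Mit x(t) = 6·cos(3·t) + 4 und Einsetzen von t = pi/6, finden wir x = 4.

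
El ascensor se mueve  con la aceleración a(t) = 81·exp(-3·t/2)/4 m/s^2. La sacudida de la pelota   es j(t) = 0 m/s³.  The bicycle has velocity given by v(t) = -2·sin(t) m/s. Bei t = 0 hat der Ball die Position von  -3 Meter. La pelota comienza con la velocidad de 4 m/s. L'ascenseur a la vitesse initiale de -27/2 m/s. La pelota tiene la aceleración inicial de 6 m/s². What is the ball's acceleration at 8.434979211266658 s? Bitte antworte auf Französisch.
Nous devons trouver la primitive de notre équation du jerk j(t) = 0 1 fois. En prenant ∫j(t)dt et en appliquant a(0) = 6, nous trouvons a(t) = 6. En utilisant a(t) = 6 et en substituant t = 8.434979211266658, nous trouvons a = 6.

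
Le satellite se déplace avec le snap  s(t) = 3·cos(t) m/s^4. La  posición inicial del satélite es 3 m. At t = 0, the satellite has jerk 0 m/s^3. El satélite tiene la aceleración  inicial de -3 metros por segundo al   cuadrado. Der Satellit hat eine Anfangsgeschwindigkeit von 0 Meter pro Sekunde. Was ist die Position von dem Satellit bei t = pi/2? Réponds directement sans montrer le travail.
Bei t = pi/2, x = 0.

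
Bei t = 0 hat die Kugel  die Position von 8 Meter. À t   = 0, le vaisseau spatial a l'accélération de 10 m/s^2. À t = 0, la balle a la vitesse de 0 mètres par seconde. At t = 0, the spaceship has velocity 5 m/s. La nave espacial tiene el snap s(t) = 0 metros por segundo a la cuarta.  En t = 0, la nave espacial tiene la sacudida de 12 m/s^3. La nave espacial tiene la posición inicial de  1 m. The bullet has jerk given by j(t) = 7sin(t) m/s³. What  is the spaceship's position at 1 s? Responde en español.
Debemos encontrar la antiderivada de nuestra ecuación del snap s(t) = 0 4 veces. Integrando el snap y usando la condición inicial j(0) = 12, obtenemos j(t) = 12. Integrando la sacudida y usando la condición inicial a(0) = 10, obtenemos a(t) = 12·t + 10. Tomando ∫a(t)dt y aplicando v(0) = 5, encontramos v(t) = 6·t^2 + 10·t + 5. Tomando ∫v(t)dt y aplicando x(0) = 1, encontramos x(t) = 2·t^3 + 5·t^2 + 5·t + 1. Tenemos la posición x(t) = 2·t^3 + 5·t^2 + 5·t + 1. Sustituyendo t = 1: x(1) = 13.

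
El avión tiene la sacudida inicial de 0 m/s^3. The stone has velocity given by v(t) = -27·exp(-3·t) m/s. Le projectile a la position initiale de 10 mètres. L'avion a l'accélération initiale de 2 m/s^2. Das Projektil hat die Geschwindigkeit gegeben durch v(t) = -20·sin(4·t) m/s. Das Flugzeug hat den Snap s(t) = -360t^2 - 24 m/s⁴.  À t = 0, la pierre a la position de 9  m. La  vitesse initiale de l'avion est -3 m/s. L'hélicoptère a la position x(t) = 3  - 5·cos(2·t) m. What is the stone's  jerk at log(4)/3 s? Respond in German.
Ausgehend von der Geschwindigkeit v(t) = -27·exp(-3·t), nehmen wir 2 Ableitungen. Durch Ableiten von der Geschwindigkeit erhalten wir die Beschleunigung: a(t) = 81·exp(-3·t). Mit d/dt von a(t) finden wir j(t) = -243·exp(-3·t). Wir haben den Ruck j(t) = -243·exp(-3·t). Durch Einsetzen von t = log(4)/3: j(log(4)/3) = -243/4.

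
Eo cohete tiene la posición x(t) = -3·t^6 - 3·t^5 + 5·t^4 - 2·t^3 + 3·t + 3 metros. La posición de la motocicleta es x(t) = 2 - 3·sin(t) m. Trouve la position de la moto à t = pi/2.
Nous avons la position x(t) = 2 - 3·sin(t). En substituant t = pi/2: x(pi/2) = -1.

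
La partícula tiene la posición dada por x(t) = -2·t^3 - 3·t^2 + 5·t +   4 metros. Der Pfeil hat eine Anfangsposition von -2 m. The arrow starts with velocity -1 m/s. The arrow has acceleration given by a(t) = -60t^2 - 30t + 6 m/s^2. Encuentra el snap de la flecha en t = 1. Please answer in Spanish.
Para resolver esto, necesitamos tomar 2 derivadas de nuestra ecuación de la aceleración a(t) = -60·t^2 - 30·t + 6. La derivada de la aceleración da la sacudida: j(t) = -120·t - 30. La derivada de la sacudida da el snap: s(t) = -120. Tenemos el snap s(t) = -120. Sustituyendo t = 1: s(1) = -120.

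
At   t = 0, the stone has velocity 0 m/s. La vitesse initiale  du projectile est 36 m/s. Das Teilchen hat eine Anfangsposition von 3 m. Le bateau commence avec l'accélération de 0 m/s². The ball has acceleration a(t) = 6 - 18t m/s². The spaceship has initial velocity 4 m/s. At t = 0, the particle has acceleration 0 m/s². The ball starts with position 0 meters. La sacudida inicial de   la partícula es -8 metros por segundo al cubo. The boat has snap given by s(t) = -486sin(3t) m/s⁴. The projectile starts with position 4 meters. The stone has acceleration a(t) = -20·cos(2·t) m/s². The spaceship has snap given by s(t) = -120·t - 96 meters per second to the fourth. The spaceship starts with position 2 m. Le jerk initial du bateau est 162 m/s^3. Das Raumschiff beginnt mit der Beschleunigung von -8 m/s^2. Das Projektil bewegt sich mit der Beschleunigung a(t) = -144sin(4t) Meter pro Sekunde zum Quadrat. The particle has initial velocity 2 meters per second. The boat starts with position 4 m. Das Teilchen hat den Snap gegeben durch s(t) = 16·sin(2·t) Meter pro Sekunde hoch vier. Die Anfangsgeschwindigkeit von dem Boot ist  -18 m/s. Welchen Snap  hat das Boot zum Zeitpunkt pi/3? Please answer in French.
En utilisant s(t) = -486·sin(3·t) et en substituant t = pi/3, nous trouvons s = 0.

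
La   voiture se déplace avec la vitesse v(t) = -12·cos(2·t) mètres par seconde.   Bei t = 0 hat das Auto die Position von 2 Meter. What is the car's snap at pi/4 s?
We must differentiate our velocity equation v(t) = -12·cos(2·t) 3 times. The derivative of velocity gives acceleration: a(t) = 24·sin(2·t). The derivative of acceleration gives jerk: j(t) = 48·cos(2·t). The derivative of jerk gives snap: s(t) = -96·sin(2·t). From the given snap equation s(t) = -96·sin(2·t), we substitute t = pi/4 to get s = -96.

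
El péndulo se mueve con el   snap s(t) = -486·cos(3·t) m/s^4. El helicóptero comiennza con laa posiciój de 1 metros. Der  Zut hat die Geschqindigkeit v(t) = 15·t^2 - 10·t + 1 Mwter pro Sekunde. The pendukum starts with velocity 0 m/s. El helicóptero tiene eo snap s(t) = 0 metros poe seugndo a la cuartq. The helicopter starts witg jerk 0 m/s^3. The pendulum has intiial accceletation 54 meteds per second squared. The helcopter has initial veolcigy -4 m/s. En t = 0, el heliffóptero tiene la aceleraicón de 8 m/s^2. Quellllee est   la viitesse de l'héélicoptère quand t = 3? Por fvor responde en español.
Necesitamos integrar nuestra ecuación del snap s(t) = 0 3 veces. Integrando el snap y usando la condición inicial j(0) = 0, obtenemos j(t) = 0. Integrando la sacudida y usando la condición inicial a(0) = 8, obtenemos a(t) = 8. La integral de la aceleración es la velocidad. Usando v(0) = -4, obtenemos v(t) = 8·t - 4. De la ecuación de la velocidad v(t) = 8·t - 4, sustituimos t = 3 para obtener v = 20.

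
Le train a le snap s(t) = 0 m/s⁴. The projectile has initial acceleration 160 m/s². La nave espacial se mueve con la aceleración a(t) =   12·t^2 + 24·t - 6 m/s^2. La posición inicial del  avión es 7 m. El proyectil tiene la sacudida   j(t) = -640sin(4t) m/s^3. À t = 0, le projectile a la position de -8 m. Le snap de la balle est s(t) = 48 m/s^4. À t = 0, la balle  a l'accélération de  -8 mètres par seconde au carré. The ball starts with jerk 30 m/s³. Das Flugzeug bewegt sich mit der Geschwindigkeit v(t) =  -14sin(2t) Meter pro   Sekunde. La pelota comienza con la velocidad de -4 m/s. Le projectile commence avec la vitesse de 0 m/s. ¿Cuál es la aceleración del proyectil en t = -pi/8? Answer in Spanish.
Para resolver esto, necesitamos tomar 1 antiderivada de nuestra ecuación de la sacudida j(t) = -640·sin(4·t). Integrando la sacudida y usando la condición inicial a(0) = 160, obtenemos a(t) = 160·cos(4·t). De la ecuación de la aceleración a(t) = 160·cos(4·t), sustituimos t = -pi/8 para obtener a = 0.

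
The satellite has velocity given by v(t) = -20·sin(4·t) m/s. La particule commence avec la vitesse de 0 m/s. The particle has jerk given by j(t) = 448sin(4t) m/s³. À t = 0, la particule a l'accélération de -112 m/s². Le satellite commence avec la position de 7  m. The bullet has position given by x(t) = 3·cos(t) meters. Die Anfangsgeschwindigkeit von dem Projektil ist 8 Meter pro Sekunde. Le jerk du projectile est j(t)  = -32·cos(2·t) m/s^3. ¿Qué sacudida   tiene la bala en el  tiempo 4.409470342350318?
Partiendo de la posición x(t) = 3·cos(t), tomamos 3 derivadas. Tomando d/dt de x(t), encontramos v(t) = -3·sin(t). Tomando d/dt de v(t), encontramos a(t) = -3·cos(t). Derivando la aceleración, obtenemos la sacudida: j(t) = 3·sin(t). Tenemos la sacudida j(t) = 3·sin(t). Sustituyendo t = 4.409470342350318: j(4.409470342350318) = -2.86340971453760.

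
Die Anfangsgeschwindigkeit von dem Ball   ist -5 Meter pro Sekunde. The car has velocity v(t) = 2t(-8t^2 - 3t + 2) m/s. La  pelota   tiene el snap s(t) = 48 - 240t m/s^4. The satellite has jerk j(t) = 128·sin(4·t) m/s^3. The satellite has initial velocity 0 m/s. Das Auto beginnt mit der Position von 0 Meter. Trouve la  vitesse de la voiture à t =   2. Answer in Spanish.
De la ecuación de la velocidad v(t) = 2·t·(-8·t^2 - 3·t + 2), sustituimos t = 2 para obtener v = -144.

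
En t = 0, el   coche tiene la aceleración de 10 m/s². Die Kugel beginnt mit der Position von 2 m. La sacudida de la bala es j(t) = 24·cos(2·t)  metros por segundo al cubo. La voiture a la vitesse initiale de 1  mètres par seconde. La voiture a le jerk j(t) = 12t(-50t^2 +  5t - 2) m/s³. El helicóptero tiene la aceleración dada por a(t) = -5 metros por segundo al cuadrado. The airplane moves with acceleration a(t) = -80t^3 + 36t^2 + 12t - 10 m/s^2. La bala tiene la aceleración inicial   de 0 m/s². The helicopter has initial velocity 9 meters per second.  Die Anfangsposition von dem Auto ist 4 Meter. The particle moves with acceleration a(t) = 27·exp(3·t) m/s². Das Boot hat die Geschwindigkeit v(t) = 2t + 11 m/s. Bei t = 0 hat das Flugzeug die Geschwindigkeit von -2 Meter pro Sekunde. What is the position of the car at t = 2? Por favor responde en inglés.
Starting from jerk j(t) = 12·t·(-50·t^2 + 5·t - 2), we take 3 integrals. Integrating jerk and using the initial condition a(0) = 10, we get a(t) = -150·t^4 + 20·t^3 - 12·t^2 + 10. Taking ∫a(t)dt and applying v(0) = 1, we find v(t) = -30·t^5 + 5·t^4 - 4·t^3 + 10·t + 1. The antiderivative of velocity is position. Using x(0) = 4, we get x(t) = -5·t^6 + t^5 - t^4 + 5·t^2 + t + 4. From the given position equation x(t) = -5·t^6 + t^5 - t^4 + 5·t^2 + t + 4, we substitute t = 2 to get x = -278.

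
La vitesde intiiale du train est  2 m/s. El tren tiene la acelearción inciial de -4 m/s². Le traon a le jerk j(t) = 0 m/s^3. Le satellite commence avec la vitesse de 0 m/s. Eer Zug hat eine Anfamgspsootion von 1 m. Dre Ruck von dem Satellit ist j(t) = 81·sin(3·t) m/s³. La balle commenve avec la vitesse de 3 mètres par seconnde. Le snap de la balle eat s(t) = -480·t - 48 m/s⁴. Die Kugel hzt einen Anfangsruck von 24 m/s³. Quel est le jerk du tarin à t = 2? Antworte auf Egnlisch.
Using j(t) = 0 and substituting t = 2, we find j = 0.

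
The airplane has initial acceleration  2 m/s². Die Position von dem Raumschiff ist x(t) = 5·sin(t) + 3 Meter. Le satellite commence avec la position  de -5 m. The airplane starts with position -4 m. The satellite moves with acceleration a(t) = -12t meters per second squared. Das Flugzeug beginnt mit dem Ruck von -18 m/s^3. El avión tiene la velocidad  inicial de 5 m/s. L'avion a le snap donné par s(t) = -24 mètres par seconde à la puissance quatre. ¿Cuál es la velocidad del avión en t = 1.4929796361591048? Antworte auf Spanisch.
Necesitamos integrar nuestra ecuación del snap s(t) = -24 3 veces. La integral del snap es la sacudida. Usando j(0) = -18, obtenemos j(t) = -24·t - 18. Integrando la sacudida y usando la condición inicial a(0) = 2, obtenemos a(t) = -12·t^2 - 18·t + 2. La integral de la aceleración, con v(0) = 5, da la velocidad: v(t) = -4·t^3 - 9·t^2 + 2·t + 5. Tenemos la velocidad v(t) = -4·t^3 - 9·t^2 + 2·t + 5. Sustituyendo t = 1.4929796361591048: v(1.4929796361591048) = -25.3862704049930.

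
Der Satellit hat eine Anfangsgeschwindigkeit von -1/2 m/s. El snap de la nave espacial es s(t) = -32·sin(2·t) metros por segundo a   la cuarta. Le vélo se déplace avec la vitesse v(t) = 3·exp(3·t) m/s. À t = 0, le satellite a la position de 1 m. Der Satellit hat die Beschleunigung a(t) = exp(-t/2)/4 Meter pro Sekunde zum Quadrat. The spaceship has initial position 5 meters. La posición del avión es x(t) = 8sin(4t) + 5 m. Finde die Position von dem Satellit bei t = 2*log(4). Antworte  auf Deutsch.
Um dies zu lösen, müssen wir 2 Integrale unserer Gleichung für die Beschleunigung a(t) = exp(-t/2)/4 finden. Durch Integration von der Beschleunigung und Verwendung der Anfangsbedingung v(0) = -1/2, erhalten wir v(t) = -exp(-t/2)/2. Durch Integration von der Geschwindigkeit und Verwendung der Anfangsbedingung x(0) = 1, erhalten wir x(t) = exp(-t/2). Wir haben die Position x(t) = exp(-t/2). Durch Einsetzen von t = 2*log(4): x(2*log(4)) = 1/4.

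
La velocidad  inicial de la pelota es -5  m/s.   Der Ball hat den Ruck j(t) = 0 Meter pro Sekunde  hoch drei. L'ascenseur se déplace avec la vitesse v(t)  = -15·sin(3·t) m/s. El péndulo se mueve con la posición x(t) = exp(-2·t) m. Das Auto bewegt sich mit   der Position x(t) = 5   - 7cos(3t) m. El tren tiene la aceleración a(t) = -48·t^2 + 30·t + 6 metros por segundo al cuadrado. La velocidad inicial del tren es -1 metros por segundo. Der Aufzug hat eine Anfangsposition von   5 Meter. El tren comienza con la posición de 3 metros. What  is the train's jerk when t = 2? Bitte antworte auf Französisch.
Nous devons dériver notre équation de l'accélération a(t) = -48·t^2 + 30·t + 6 1 fois. En dérivant l'accélération, nous obtenons le jerk: j(t) = 30 - 96·t. En utilisant j(t) = 30 - 96·t et en substituant t = 2, nous trouvons j = -162.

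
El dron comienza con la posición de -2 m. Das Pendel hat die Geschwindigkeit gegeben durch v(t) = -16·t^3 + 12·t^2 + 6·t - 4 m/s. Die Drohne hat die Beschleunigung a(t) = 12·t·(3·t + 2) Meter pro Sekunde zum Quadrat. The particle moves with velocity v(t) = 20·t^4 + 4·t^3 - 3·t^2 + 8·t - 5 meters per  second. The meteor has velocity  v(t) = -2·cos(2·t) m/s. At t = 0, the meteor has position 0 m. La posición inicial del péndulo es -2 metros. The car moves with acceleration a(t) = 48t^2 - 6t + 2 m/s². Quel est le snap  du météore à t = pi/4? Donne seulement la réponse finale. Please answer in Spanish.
La respuesta es -16.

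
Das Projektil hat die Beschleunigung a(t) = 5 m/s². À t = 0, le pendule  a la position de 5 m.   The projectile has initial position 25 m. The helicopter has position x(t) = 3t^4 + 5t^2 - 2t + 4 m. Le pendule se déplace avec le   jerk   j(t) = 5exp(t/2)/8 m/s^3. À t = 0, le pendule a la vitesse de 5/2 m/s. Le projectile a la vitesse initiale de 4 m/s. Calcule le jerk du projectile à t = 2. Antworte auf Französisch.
Pour résoudre ceci, nous devons prendre 1 dérivée de notre équation de l'accélération a(t) = 5. La dérivée de l'accélération donne le jerk: j(t) = 0. De l'équation du jerk j(t) = 0, nous substituons t = 2 pour obtenir j = 0.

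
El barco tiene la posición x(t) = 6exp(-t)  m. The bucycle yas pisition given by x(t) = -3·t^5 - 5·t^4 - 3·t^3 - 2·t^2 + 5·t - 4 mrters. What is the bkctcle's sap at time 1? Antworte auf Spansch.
Debemos derivar nuestra ecuación de la posición x(t) = -3·t^5 - 5·t^4 - 3·t^3 - 2·t^2 + 5·t - 4 4 veces. La derivada de la posición da la velocidad: v(t) = -15·t^4 - 20·t^3 - 9·t^2 - 4·t + 5. Tomando d/dt de v(t), encontramos a(t) = -60·t^3 - 60·t^2 - 18·t - 4. La derivada de la aceleración da la sacudida: j(t) = -180·t^2 - 120·t - 18. Derivando la sacudida, obtenemos el snap: s(t) = -360·t - 120. Usando s(t) = -360·t - 120 y sustituyendo t = 1, encontramos s = -480.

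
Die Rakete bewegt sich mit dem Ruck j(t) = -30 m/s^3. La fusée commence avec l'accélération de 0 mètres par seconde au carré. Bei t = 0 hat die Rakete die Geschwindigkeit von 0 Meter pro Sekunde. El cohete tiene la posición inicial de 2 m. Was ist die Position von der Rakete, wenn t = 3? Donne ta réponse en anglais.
To solve this, we need to take 3 antiderivatives of our jerk equation j(t) = -30. The integral of jerk is acceleration. Using a(0) = 0, we get a(t) = -30·t. Taking ∫a(t)dt and applying v(0) = 0, we find v(t) = -15·t^2. The integral of velocity is position. Using x(0) = 2, we get x(t) = 2 - 5·t^3. From the given position equation x(t) = 2 - 5·t^3, we substitute t = 3 to get x = -133.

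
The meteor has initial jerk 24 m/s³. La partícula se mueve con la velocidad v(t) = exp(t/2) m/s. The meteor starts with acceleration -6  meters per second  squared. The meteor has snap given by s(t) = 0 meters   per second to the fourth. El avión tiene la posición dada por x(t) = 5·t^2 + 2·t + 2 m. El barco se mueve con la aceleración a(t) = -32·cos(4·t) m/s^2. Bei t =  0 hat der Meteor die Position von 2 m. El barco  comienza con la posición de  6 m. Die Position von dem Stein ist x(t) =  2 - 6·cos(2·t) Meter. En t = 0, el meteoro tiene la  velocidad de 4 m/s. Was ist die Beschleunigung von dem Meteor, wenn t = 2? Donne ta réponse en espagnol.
Debemos encontrar la integral de nuestra ecuación del snap s(t) = 0 2 veces. La integral del snap, con j(0) = 24, da la sacudida: j(t) = 24. La integral de la sacudida es la aceleración. Usando a(0) = -6, obtenemos a(t) = 24·t - 6. Usando a(t) = 24·t - 6 y sustituyendo t = 2, encontramos a = 42.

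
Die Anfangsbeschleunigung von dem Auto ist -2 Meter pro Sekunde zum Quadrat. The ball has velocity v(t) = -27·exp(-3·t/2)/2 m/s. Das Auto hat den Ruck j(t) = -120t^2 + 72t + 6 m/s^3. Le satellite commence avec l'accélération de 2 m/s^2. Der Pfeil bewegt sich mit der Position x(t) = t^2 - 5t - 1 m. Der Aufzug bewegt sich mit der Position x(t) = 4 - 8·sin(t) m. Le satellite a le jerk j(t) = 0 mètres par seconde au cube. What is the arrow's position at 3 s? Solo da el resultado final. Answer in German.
Bei t = 3, x = -7.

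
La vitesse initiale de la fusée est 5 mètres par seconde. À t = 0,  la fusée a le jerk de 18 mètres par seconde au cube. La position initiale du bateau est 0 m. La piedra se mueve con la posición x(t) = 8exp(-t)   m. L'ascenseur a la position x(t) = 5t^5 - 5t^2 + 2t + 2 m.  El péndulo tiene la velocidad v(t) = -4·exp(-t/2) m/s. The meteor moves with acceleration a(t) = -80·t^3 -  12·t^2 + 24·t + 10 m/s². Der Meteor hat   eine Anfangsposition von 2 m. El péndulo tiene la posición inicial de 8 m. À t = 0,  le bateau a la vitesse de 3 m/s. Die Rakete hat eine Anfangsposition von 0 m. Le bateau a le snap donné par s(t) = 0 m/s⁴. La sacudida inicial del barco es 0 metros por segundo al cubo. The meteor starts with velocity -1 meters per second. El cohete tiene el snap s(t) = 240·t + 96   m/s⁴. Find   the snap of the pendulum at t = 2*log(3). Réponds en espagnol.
Debemos derivar nuestra ecuación de la velocidad v(t) = -4·exp(-t/2) 3 veces. Tomando d/dt de v(t), encontramos a(t) = 2·exp(-t/2). La derivada de la aceleración da la sacudida: j(t) = -exp(-t/2). Tomando d/dt de j(t), encontramos s(t) = exp(-t/2)/2. Tenemos el snap s(t) = exp(-t/2)/2. Sustituyendo t = 2*log(3): s(2*log(3)) = 1/6.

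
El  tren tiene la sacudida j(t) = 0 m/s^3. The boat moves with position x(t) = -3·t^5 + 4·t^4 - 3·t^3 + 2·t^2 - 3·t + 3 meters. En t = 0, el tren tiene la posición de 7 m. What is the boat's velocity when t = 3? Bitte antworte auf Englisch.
Starting from position x(t) = -3·t^5 + 4·t^4 - 3·t^3 + 2·t^2 - 3·t + 3, we take 1 derivative. The derivative of position gives velocity: v(t) = -15·t^4 + 16·t^3 - 9·t^2 + 4·t - 3. We have velocity v(t) = -15·t^4 + 16·t^3 - 9·t^2 + 4·t - 3. Substituting t = 3: v(3) = -855.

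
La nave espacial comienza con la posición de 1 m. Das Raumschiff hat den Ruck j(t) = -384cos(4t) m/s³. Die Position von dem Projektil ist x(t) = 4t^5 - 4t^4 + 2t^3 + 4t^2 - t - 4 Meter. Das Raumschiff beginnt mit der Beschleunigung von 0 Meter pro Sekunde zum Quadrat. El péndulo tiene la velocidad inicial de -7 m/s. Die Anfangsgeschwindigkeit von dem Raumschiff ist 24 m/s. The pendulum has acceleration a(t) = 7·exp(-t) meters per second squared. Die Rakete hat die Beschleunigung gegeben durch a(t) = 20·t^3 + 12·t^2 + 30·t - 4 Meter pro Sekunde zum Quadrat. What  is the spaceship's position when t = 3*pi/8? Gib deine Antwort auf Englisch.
We must find the integral of our jerk equation j(t) = -384·cos(4·t) 3 times. Integrating jerk and using the initial condition a(0) = 0, we get a(t) = -96·sin(4·t). The antiderivative of acceleration, with v(0) = 24, gives velocity: v(t) = 24·cos(4·t). Integrating velocity and using the initial condition x(0) = 1, we get x(t) = 6·sin(4·t) + 1. We have position x(t) = 6·sin(4·t) + 1. Substituting t = 3*pi/8: x(3*pi/8) = -5.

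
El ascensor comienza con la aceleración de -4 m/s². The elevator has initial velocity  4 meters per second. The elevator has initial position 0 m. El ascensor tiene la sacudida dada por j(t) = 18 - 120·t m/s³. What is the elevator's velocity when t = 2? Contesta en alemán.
Wir müssen das Integral unserer Gleichung für den Ruck j(t) = 18 - 120·t 2-mal finden. Das Integral von dem Ruck, mit a(0) = -4, ergibt die Beschleunigung: a(t) = -60·t^2 + 18·t - 4. Das Integral von der Beschleunigung, mit v(0) = 4, ergibt die Geschwindigkeit: v(t) = -20·t^3 + 9·t^2 - 4·t + 4. Aus der Gleichung für die Geschwindigkeit v(t) = -20·t^3 + 9·t^2 - 4·t + 4, setzen wir t = 2 ein und erhalten v = -128.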